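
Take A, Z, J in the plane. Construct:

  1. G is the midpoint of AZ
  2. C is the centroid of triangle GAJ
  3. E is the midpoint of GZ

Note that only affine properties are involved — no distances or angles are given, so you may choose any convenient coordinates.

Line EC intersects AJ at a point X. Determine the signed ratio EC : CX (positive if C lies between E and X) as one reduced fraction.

EC:CX = 7/2

Assign A = (0, 0), Z = (1, 0), J = (0, 1) — the answer is frame-independent, so this choice is without loss of generality.
1. G is the midpoint of AZ ⇒ G = (1/2, 0)
2. C is the centroid of triangle GAJ ⇒ C = (1/6, 1/3)
3. E is the midpoint of GZ ⇒ E = (3/4, 0)
line EC meets AJ at X = (0, 3/7)
C = E + t·(X−E) with t = 7/9, so EC:CX = 7/9:2/9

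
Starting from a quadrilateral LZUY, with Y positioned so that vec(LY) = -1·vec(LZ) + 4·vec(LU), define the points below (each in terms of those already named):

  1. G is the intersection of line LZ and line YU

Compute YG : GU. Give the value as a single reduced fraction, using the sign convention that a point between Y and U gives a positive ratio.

Choose coordinates L = (0, 0), Z = (1, 0), U = (0, 1), Y = (-1, 4).
1. G is the intersection of line LZ and line YU ⇒ G = (1/3, 0)
G = Y + t·(U−Y) with t = 4/3, so YG:GU = t:(1−t) = 4/3:-1/3

YG:GU = -4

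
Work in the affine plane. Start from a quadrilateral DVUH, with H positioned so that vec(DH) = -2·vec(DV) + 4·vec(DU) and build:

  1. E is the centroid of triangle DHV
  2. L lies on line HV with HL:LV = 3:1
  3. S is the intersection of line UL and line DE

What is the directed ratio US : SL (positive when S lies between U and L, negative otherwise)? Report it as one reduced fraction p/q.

US:SL = -1/2

Set D = (0, 0), V = (1, 0), U = (0, 1), H = (-2, 4); any affine frame gives the same invariant.
1. E is the centroid of triangle DHV ⇒ E = (-1/3, 4/3)
2. L lies on line HV with HL:LV = 3:1 ⇒ L = (1/4, 1)
3. S is the intersection of line UL and line DE ⇒ S = (-1/4, 1)
S = U + t·(L−U) with t = -1, so US:SL = t:(1−t) = -1:2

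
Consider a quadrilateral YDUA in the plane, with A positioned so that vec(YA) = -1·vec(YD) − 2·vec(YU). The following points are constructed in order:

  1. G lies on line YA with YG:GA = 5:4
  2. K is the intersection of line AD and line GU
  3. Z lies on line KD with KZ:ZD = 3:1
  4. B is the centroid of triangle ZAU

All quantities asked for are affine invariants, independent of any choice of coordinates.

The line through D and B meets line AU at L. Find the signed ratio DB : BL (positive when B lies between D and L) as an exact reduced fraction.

DB:BL = 31/11

Work in coordinates with Y = (0, 0), D = (1, 0), U = (0, 1), A = (-1, -2).
1. G lies on line YA with YG:GA = 5:4 ⇒ G = (-5/9, -10/9)
2. K is the intersection of line AD and line GU ⇒ K = (-5/7, -12/7)
3. Z lies on line KD with KZ:ZD = 3:1 ⇒ Z = (4/7, -3/7)
4. B is the centroid of triangle ZAU ⇒ B = (-1/7, -10/21)
line DB meets AU at L = (-17/31, -20/31)
B = D + t·(L−D) with t = 31/42, so DB:BL = 31/42:11/42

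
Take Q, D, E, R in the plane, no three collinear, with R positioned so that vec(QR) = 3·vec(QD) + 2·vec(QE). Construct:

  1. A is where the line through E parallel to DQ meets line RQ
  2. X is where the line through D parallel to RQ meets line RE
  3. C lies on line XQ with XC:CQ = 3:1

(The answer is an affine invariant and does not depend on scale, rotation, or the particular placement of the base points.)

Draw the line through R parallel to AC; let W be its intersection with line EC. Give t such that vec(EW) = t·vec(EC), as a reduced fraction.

Choose coordinates Q = (0, 0), D = (1, 0), E = (0, 1), R = (3, 2).
1. A is where the line through E parallel to DQ meets line RQ ⇒ A = (3/2, 1)
2. X is where the line through D parallel to RQ meets line RE ⇒ X = (5, 8/3)
3. C lies on line XQ with XC:CQ = 3:1 ⇒ C = (5/4, 2/3)
through R parallel to AC: direction (-1/4, -1/3); meets EC at W = (15/8, 1/2)
W = E + t·(C−E) with t = 3/2

t = 3/2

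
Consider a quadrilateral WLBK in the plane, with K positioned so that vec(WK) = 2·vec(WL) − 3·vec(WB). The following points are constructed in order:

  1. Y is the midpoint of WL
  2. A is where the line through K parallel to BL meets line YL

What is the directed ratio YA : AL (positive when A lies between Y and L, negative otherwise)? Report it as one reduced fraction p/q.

Choose coordinates W = (0, 0), L = (1, 0), B = (0, 1), K = (2, -3).
1. Y is the midpoint of WL ⇒ Y = (1/2, 0)
2. A is where the line through K parallel to BL meets line YL ⇒ A = (-1, 0)
A = Y + t·(L−Y) with t = -3, so YA:AL = t:(1−t) = -3:4

YA:AL = -3/4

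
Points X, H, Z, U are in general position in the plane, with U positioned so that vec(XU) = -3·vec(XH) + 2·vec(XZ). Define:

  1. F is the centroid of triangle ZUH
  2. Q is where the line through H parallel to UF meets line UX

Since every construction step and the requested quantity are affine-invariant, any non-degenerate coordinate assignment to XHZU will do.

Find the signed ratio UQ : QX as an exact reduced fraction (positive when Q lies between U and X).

UQ:QX = 2/3

Set X = (0, 0), H = (1, 0), Z = (0, 1), U = (-3, 2); any affine frame gives the same invariant.
1. F is the centroid of triangle ZUH ⇒ F = (-2/3, 1)
2. Q is where the line through H parallel to UF meets line UX ⇒ Q = (-9/5, 6/5)
Q = U + t·(X−U) with t = 2/5, so UQ:QX = t:(1−t) = 2/5:3/5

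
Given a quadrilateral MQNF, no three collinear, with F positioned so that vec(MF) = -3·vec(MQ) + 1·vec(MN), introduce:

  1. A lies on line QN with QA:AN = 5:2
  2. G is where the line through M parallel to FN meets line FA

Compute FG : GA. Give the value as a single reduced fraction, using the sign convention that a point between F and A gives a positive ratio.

Work in coordinates with M = (0, 0), Q = (1, 0), N = (0, 1), F = (-3, 1).
1. A lies on line QN with QA:AN = 5:2 ⇒ A = (2/7, 5/7)
2. G is where the line through M parallel to FN meets line FA ⇒ G = (17/2, 0)
G = F + t·(A−F) with t = 7/2, so FG:GA = t:(1−t) = 7/2:-5/2

FG:GA = -7/5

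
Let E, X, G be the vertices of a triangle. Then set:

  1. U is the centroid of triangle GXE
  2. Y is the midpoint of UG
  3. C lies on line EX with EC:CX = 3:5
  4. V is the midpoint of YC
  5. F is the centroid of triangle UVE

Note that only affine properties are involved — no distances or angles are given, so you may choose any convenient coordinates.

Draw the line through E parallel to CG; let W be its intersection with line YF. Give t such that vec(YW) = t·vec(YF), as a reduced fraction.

t = 60/19

Choose coordinates E = (0, 0), X = (1, 0), G = (0, 1).
1. U is the centroid of triangle GXE ⇒ U = (1/3, 1/3)
2. Y is the midpoint of UG ⇒ Y = (1/6, 2/3)
3. C lies on line EX with EC:CX = 3:5 ⇒ C = (3/8, 0)
4. V is the midpoint of YC ⇒ V = (13/48, 1/3)
5. F is the centroid of triangle UVE ⇒ F = (29/144, 2/9)
through E parallel to CG: direction (-3/8, 1); meets YF at W = (21/76, -14/19)
W = Y + t·(F−Y) with t = 60/19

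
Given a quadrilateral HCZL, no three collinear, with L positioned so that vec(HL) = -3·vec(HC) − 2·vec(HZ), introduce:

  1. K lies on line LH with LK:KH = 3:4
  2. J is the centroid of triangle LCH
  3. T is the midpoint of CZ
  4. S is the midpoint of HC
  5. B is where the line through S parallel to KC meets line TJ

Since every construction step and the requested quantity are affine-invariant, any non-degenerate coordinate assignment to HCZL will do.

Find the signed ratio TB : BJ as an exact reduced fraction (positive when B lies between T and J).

TB:BJ = 57/20

Set H = (0, 0), C = (1, 0), Z = (0, 1), L = (-3, -2); any affine frame gives the same invariant.
1. K lies on line LH with LK:KH = 3:4 ⇒ K = (-12/7, -8/7)
2. J is the centroid of triangle LCH ⇒ J = (-2/3, -2/3)
3. T is the midpoint of CZ ⇒ T = (1/2, 1/2)
4. S is the midpoint of HC ⇒ S = (1/2, 0)
5. B is where the line through S parallel to KC meets line TJ ⇒ B = (-4/11, -4/11)
B = T + t·(J−T) with t = 57/77, so TB:BJ = t:(1−t) = 57/77:20/77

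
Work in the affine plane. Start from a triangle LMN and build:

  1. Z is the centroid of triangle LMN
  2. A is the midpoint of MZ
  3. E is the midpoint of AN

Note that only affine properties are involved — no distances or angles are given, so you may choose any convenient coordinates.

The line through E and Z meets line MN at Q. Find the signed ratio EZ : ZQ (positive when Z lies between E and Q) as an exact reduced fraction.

EZ:ZQ = -3/4

Choose coordinates L = (0, 0), M = (1, 0), N = (0, 1).
1. Z is the centroid of triangle LMN ⇒ Z = (1/3, 1/3)
2. A is the midpoint of MZ ⇒ A = (2/3, 1/6)
3. E is the midpoint of AN ⇒ E = (1/3, 7/12)
line EZ meets MN at Q = (1/3, 2/3)
Z = E + t·(Q−E) with t = -3, so EZ:ZQ = -3:4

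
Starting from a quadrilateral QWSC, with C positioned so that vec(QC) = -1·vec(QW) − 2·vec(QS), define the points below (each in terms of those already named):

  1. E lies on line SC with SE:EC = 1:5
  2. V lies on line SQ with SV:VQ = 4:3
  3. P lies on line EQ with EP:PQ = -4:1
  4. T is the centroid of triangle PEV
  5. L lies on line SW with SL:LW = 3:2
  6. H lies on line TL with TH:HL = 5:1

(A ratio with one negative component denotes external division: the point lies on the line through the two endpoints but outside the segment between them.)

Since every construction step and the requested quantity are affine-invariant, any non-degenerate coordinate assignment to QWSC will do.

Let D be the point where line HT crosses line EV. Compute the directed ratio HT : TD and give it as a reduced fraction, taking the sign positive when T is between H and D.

Work in coordinates with Q = (0, 0), W = (1, 0), S = (0, 1), C = (-1, -2).
1. E lies on line SC with SE:EC = 1:5 ⇒ E = (-1/6, 1/2)
2. V lies on line SQ with SV:VQ = 4:3 ⇒ V = (0, 3/7)
3. P lies on line EQ with EP:PQ = -4:1 ⇒ P = (1/18, -1/6)
4. T is the centroid of triangle PEV ⇒ T = (-1/27, 16/63)
5. L lies on line SW with SL:LW = 3:2 ⇒ L = (3/5, 2/5)
6. H lies on line TL with TH:HL = 5:1 ⇒ H = (40/81, 71/189)
line HT meets EV at D = (25/99, 74/231)
T = H + t·(D−H) with t = 11/5, so HT:TD = 11/5:-6/5

HT:TD = -11/6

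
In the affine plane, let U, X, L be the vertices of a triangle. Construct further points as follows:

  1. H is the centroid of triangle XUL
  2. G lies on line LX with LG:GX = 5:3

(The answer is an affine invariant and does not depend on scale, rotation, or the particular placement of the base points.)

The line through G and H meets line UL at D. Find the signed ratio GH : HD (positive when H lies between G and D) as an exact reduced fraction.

GH:HD = 7/8

Work in coordinates with U = (0, 0), X = (1, 0), L = (0, 1).
1. H is the centroid of triangle XUL ⇒ H = (1/3, 1/3)
2. G lies on line LX with LG:GX = 5:3 ⇒ G = (5/8, 3/8)
line GH meets UL at D = (0, 2/7)
H = G + t·(D−G) with t = 7/15, so GH:HD = 7/15:8/15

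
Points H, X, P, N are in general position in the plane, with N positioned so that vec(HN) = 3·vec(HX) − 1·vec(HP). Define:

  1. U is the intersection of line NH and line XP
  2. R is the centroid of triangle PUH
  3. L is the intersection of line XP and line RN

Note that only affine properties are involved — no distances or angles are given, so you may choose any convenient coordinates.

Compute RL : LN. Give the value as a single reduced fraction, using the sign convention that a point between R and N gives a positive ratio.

Assign H = (0, 0), X = (1, 0), P = (0, 1), N = (3, -1) — the answer is frame-independent, so this choice is without loss of generality.
1. U is the intersection of line NH and line XP ⇒ U = (3/2, -1/2)
2. R is the centroid of triangle PUH ⇒ R = (1/2, 1/6)
3. L is the intersection of line XP and line RN ⇒ L = (9/8, -1/8)
L = R + t·(N−R) with t = 1/4, so RL:LN = t:(1−t) = 1/4:3/4

RL:LN = 1/3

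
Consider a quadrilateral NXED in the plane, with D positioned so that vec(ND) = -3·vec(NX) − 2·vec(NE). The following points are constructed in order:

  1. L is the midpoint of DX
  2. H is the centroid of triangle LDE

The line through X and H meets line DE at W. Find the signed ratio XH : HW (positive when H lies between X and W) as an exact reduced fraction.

Set N = (0, 0), X = (1, 0), E = (0, 1), D = (-3, -2); any affine frame gives the same invariant.
1. L is the midpoint of DX ⇒ L = (-1, -1)
2. H is the centroid of triangle LDE ⇒ H = (-4/3, -2/3)
line XH meets DE at W = (-9/5, -4/5)
H = X + t·(W−X) with t = 5/6, so XH:HW = 5/6:1/6

XH:HW = 5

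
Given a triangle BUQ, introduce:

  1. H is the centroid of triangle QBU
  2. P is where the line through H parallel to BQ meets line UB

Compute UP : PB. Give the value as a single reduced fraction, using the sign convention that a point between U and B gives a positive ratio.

UP:PB = 2

Choose coordinates B = (0, 0), U = (1, 0), Q = (0, 1).
1. H is the centroid of triangle QBU ⇒ H = (1/3, 1/3)
2. P is where the line through H parallel to BQ meets line UB ⇒ P = (1/3, 0)
P = U + t·(B−U) with t = 2/3, so UP:PB = t:(1−t) = 2/3:1/3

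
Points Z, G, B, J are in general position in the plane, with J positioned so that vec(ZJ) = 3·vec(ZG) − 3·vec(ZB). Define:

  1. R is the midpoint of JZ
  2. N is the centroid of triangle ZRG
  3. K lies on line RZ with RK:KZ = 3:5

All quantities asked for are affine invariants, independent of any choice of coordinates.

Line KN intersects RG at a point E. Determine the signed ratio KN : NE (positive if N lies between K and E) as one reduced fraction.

KN:NE = 1/8

Set Z = (0, 0), G = (1, 0), B = (0, 1), J = (3, -3); any affine frame gives the same invariant.
1. R is the midpoint of JZ ⇒ R = (3/2, -3/2)
2. N is the centroid of triangle ZRG ⇒ N = (5/6, -1/2)
3. K lies on line RZ with RK:KZ = 3:5 ⇒ K = (15/16, -15/16)
line KN meets RG at E = (0, 3)
N = K + t·(E−K) with t = 1/9, so KN:NE = 1/9:8/9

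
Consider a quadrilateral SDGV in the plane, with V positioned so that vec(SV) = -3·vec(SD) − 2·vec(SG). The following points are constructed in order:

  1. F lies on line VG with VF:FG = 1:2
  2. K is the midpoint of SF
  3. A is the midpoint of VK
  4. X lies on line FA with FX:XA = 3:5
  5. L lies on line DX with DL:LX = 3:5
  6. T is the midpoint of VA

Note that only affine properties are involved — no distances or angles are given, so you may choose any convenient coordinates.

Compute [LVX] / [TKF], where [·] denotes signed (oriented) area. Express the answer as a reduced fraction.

[LVX]:[TKF] = -65/24

Work in coordinates with S = (0, 0), D = (1, 0), G = (0, 1), V = (-3, -2).
1. F lies on line VG with VF:FG = 1:2 ⇒ F = (-2, -1)
2. K is the midpoint of SF ⇒ K = (-1, -1/2)
3. A is the midpoint of VK ⇒ A = (-2, -5/4)
4. X lies on line FA with FX:XA = 3:5 ⇒ X = (-2, -35/32)
5. L lies on line DX with DL:LX = 3:5 ⇒ L = (-1/8, -105/256)
6. T is the midpoint of VA ⇒ T = (-5/2, -13/8)
2·[LVX] = -65/64, 2·[TKF] = 3/8
[LVX]:[TKF] = -65/64:3/8 = -65/24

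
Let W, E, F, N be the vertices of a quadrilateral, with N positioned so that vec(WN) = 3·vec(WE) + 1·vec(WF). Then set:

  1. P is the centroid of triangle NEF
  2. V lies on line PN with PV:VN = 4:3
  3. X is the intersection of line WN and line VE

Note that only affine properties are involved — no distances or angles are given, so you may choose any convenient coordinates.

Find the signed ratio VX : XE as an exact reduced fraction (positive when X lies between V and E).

VX:XE = 2/7

Set W = (0, 0), E = (1, 0), F = (0, 1), N = (3, 1); any affine frame gives the same invariant.
1. P is the centroid of triangle NEF ⇒ P = (4/3, 2/3)
2. V lies on line PN with PV:VN = 4:3 ⇒ V = (16/7, 6/7)
3. X is the intersection of line WN and line VE ⇒ X = (2, 2/3)
X = V + t·(E−V) with t = 2/9, so VX:XE = t:(1−t) = 2/9:7/9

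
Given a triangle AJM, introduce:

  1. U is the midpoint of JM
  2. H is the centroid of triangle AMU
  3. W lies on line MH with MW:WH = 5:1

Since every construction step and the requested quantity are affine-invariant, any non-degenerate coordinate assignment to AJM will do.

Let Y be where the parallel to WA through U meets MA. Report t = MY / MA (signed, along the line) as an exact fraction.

Work in coordinates with A = (0, 0), J = (1, 0), M = (0, 1).
1. U is the midpoint of JM ⇒ U = (1/2, 1/2)
2. H is the centroid of triangle AMU ⇒ H = (1/6, 1/2)
3. W lies on line MH with MW:WH = 5:1 ⇒ W = (5/36, 7/12)
through U parallel to WA: direction (-5/36, -7/12); meets MA at Y = (0, -8/5)
Y = M + t·(A−M) with t = 13/5

t = 13/5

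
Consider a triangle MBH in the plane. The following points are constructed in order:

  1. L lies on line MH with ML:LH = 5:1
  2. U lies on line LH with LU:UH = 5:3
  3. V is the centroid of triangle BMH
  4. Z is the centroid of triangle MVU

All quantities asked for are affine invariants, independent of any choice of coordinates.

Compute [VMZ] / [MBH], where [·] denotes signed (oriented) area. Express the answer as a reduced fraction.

Work in coordinates with M = (0, 0), B = (1, 0), H = (0, 1).
1. L lies on line MH with ML:LH = 5:1 ⇒ L = (0, 5/6)
2. U lies on line LH with LU:UH = 5:3 ⇒ U = (0, 15/16)
3. V is the centroid of triangle BMH ⇒ V = (1/3, 1/3)
4. Z is the centroid of triangle MVU ⇒ Z = (1/9, 61/144)
2·[VMZ] = -5/48, 2·[MBH] = 1
[VMZ]:[MBH] = -5/48:1 = -5/48

[VMZ]:[MBH] = -5/48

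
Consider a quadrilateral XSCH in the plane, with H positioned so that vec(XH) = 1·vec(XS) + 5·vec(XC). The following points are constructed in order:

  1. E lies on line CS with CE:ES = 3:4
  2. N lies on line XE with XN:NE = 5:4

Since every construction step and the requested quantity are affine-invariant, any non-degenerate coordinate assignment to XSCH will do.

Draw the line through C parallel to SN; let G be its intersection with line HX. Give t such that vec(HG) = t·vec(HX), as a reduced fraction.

t = 53/65

Work in coordinates with X = (0, 0), S = (1, 0), C = (0, 1), H = (1, 5).
1. E lies on line CS with CE:ES = 3:4 ⇒ E = (3/7, 4/7)
2. N lies on line XE with XN:NE = 5:4 ⇒ N = (5/21, 20/63)
through C parallel to SN: direction (-16/21, 20/63); meets HX at G = (12/65, 12/13)
G = H + t·(X−H) with t = 53/65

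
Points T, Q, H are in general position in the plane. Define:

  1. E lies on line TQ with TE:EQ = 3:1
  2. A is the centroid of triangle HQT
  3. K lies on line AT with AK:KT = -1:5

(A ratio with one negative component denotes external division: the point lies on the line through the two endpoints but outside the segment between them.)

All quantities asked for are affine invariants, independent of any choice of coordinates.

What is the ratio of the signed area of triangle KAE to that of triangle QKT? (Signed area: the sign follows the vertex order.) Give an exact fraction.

Work in coordinates with T = (0, 0), Q = (1, 0), H = (0, 1).
1. E lies on line TQ with TE:EQ = 3:1 ⇒ E = (3/4, 0)
2. A is the centroid of triangle HQT ⇒ A = (1/3, 1/3)
3. K lies on line AT with AK:KT = -1:5 ⇒ K = (5/12, 5/12)
2·[KAE] = 1/16, 2·[QKT] = 5/12
[KAE]:[QKT] = 1/16:5/12 = 3/20

[KAE]:[QKT] = 3/20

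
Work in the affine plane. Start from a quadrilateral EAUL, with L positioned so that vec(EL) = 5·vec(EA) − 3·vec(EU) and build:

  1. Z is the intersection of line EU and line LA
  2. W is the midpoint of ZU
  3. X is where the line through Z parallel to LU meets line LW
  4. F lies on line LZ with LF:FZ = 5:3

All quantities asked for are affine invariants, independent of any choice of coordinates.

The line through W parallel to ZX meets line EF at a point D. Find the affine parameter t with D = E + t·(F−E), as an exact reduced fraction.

Choose coordinates E = (0, 0), A = (1, 0), U = (0, 1), L = (5, -3).
1. Z is the intersection of line EU and line LA ⇒ Z = (0, 3/4)
2. W is the midpoint of ZU ⇒ W = (0, 7/8)
3. X is where the line through Z parallel to LU meets line LW ⇒ X = (-5, 19/4)
4. F lies on line LZ with LF:FZ = 5:3 ⇒ F = (15/8, -21/32)
through W parallel to ZX: direction (-5, 4); meets EF at D = (35/18, -49/72)
D = E + t·(F−E) with t = 28/27

t = 28/27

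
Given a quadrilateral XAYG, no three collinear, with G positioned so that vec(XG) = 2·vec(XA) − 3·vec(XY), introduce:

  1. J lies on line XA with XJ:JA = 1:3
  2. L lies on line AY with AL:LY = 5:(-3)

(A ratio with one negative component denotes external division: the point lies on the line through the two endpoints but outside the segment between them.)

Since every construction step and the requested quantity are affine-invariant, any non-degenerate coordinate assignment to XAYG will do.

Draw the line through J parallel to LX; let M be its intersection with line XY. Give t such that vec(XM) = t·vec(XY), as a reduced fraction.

t = 5/12

Set X = (0, 0), A = (1, 0), Y = (0, 1), G = (2, -3); any affine frame gives the same invariant.
1. J lies on line XA with XJ:JA = 1:3 ⇒ J = (1/4, 0)
2. L lies on line AY with AL:LY = 5:(-3) ⇒ L = (-3/2, 5/2)
through J parallel to LX: direction (3/2, -5/2); meets XY at M = (0, 5/12)
M = X + t·(Y−X) with t = 5/12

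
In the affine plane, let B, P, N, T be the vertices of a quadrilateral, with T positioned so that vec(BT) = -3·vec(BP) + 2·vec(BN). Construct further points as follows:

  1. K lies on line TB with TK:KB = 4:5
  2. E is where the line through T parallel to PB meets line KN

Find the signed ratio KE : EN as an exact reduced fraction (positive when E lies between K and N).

KE:EN = -8/9

Work in coordinates with B = (0, 0), P = (1, 0), N = (0, 1), T = (-3, 2).
1. K lies on line TB with TK:KB = 4:5 ⇒ K = (-5/3, 10/9)
2. E is where the line through T parallel to PB meets line KN ⇒ E = (-15, 2)
E = K + t·(N−K) with t = -8, so KE:EN = t:(1−t) = -8:9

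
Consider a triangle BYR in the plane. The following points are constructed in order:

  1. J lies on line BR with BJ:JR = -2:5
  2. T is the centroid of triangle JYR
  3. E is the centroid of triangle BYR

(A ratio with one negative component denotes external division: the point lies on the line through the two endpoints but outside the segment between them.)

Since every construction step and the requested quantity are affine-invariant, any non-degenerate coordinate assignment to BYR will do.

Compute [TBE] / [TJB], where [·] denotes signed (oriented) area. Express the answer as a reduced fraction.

Assign B = (0, 0), Y = (1, 0), R = (0, 1) — the answer is frame-independent, so this choice is without loss of generality.
1. J lies on line BR with BJ:JR = -2:5 ⇒ J = (0, -2/3)
2. T is the centroid of triangle JYR ⇒ T = (1/3, 1/9)
3. E is the centroid of triangle BYR ⇒ E = (1/3, 1/3)
2·[TBE] = -2/27, 2·[TJB] = -2/9
[TBE]:[TJB] = -2/27:-2/9 = 1/3

[TBE]:[TJB] = 1/3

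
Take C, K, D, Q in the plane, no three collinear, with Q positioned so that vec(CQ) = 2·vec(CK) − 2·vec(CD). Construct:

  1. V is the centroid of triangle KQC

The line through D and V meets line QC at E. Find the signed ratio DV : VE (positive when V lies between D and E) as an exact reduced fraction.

Work in coordinates with C = (0, 0), K = (1, 0), D = (0, 1), Q = (2, -2).
1. V is the centroid of triangle KQC ⇒ V = (1, -2/3)
line DV meets QC at E = (3/2, -3/2)
V = D + t·(E−D) with t = 2/3, so DV:VE = 2/3:1/3

DV:VE = 2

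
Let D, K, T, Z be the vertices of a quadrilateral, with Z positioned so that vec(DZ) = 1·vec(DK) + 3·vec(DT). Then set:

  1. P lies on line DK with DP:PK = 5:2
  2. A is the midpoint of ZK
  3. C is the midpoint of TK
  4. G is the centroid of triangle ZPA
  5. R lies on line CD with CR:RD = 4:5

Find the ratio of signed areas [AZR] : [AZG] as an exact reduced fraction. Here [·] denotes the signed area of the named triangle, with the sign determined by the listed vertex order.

Work in coordinates with D = (0, 0), K = (1, 0), T = (0, 1), Z = (1, 3).
1. P lies on line DK with DP:PK = 5:2 ⇒ P = (5/7, 0)
2. A is the midpoint of ZK ⇒ A = (1, 3/2)
3. C is the midpoint of TK ⇒ C = (1/2, 1/2)
4. G is the centroid of triangle ZPA ⇒ G = (19/21, 3/2)
5. R lies on line CD with CR:RD = 4:5 ⇒ R = (5/18, 5/18)
2·[AZR] = 13/12, 2·[AZG] = 1/7
[AZR]:[AZG] = 13/12:1/7 = 91/12

[AZR]:[AZG] = 91/12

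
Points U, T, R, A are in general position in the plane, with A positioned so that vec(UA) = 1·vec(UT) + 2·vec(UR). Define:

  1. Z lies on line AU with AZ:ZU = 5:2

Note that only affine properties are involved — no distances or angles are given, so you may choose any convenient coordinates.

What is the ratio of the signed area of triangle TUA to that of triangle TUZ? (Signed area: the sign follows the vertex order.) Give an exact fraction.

[TUA]:[TUZ] = 7/2

Assign U = (0, 0), T = (1, 0), R = (0, 1), A = (1, 2) — the answer is frame-independent, so this choice is without loss of generality.
1. Z lies on line AU with AZ:ZU = 5:2 ⇒ Z = (2/7, 4/7)
2·[TUA] = -2, 2·[TUZ] = -4/7
[TUA]:[TUZ] = -2:-4/7 = 7/2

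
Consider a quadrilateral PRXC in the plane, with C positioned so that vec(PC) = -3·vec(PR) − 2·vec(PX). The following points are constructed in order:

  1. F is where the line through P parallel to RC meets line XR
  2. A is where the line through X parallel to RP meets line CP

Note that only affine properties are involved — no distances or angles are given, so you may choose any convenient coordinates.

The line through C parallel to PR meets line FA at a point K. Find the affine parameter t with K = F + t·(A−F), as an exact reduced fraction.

t = -7/2

Work in coordinates with P = (0, 0), R = (1, 0), X = (0, 1), C = (-3, -2).
1. F is where the line through P parallel to RC meets line XR ⇒ F = (2/3, 1/3)
2. A is where the line through X parallel to RP meets line CP ⇒ A = (3/2, 1)
through C parallel to PR: direction (1, 0); meets FA at K = (-9/4, -2)
K = F + t·(A−F) with t = -7/2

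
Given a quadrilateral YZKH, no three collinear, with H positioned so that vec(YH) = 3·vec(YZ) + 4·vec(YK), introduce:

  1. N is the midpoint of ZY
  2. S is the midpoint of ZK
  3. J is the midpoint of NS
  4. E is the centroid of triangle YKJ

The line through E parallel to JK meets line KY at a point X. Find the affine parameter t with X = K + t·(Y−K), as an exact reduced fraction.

t = 1/3

Assign Y = (0, 0), Z = (1, 0), K = (0, 1), H = (3, 4) — the answer is frame-independent, so this choice is without loss of generality.
1. N is the midpoint of ZY ⇒ N = (1/2, 0)
2. S is the midpoint of ZK ⇒ S = (1/2, 1/2)
3. J is the midpoint of NS ⇒ J = (1/2, 1/4)
4. E is the centroid of triangle YKJ ⇒ E = (1/6, 5/12)
through E parallel to JK: direction (-1/2, 3/4); meets KY at X = (0, 2/3)
X = K + t·(Y−K) with t = 1/3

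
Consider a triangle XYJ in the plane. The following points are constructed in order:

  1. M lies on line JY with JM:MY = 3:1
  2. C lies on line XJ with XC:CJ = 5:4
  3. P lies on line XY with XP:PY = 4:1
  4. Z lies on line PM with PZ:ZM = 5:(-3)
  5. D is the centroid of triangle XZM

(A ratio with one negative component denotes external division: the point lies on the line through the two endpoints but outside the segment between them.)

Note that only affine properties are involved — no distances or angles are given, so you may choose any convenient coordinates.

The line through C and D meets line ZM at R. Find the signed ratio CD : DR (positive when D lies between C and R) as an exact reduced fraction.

Choose coordinates X = (0, 0), Y = (1, 0), J = (0, 1).
1. M lies on line JY with JM:MY = 3:1 ⇒ M = (3/4, 1/4)
2. C lies on line XJ with XC:CJ = 5:4 ⇒ C = (0, 5/9)
3. P lies on line XY with XP:PY = 4:1 ⇒ P = (4/5, 0)
4. Z lies on line PM with PZ:ZM = 5:(-3) ⇒ Z = (27/40, 5/8)
5. D is the centroid of triangle XZM ⇒ D = (19/40, 7/24)
line CD meets ZM at R = (31/40, 1/8)
D = C + t·(R−C) with t = 19/31, so CD:DR = 19/31:12/31

CD:DR = 19/12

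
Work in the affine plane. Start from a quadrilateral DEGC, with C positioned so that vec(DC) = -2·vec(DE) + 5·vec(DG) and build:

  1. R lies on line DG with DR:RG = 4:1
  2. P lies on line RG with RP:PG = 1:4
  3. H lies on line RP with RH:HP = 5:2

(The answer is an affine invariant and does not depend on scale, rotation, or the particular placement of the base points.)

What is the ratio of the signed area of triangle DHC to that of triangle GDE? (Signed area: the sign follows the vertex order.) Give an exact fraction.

[DHC]:[GDE] = 58/35

Choose coordinates D = (0, 0), E = (1, 0), G = (0, 1), C = (-2, 5).
1. R lies on line DG with DR:RG = 4:1 ⇒ R = (0, 4/5)
2. P lies on line RG with RP:PG = 1:4 ⇒ P = (0, 21/25)
3. H lies on line RP with RH:HP = 5:2 ⇒ H = (0, 29/35)
2·[DHC] = 58/35, 2·[GDE] = 1
[DHC]:[GDE] = 58/35:1 = 58/35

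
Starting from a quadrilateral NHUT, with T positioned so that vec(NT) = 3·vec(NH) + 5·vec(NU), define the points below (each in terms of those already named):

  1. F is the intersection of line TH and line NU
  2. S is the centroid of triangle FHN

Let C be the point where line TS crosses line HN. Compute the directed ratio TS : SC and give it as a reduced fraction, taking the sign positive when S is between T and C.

Set N = (0, 0), H = (1, 0), U = (0, 1), T = (3, 5); any affine frame gives the same invariant.
1. F is the intersection of line TH and line NU ⇒ F = (0, -5/2)
2. S is the centroid of triangle FHN ⇒ S = (1/3, -5/6)
line TS meets HN at C = (5/7, 0)
S = T + t·(C−T) with t = 7/6, so TS:SC = 7/6:-1/6

TS:SC = -7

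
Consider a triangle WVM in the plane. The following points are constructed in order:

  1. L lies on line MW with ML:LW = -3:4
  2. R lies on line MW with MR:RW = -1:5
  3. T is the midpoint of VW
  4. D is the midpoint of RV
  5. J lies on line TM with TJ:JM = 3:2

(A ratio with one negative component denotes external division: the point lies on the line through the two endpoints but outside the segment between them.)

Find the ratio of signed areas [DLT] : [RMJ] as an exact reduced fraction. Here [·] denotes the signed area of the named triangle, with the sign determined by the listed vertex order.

Assign W = (0, 0), V = (1, 0), M = (0, 1) — the answer is frame-independent, so this choice is without loss of generality.
1. L lies on line MW with ML:LW = -3:4 ⇒ L = (0, 4)
2. R lies on line MW with MR:RW = -1:5 ⇒ R = (0, 5/4)
3. T is the midpoint of VW ⇒ T = (1/2, 0)
4. D is the midpoint of RV ⇒ D = (1/2, 5/8)
5. J lies on line TM with TJ:JM = 3:2 ⇒ J = (1/5, 3/5)
2·[DLT] = 5/16, 2·[RMJ] = 1/20
[DLT]:[RMJ] = 5/16:1/20 = 25/4

[DLT]:[RMJ] = 25/4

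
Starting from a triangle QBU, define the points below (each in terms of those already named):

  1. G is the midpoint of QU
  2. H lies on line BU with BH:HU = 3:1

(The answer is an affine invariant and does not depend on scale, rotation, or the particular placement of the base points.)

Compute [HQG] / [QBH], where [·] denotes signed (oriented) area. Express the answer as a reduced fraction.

[HQG]:[QBH] = -1/6

Choose coordinates Q = (0, 0), B = (1, 0), U = (0, 1).
1. G is the midpoint of QU ⇒ G = (0, 1/2)
2. H lies on line BU with BH:HU = 3:1 ⇒ H = (1/4, 3/4)
2·[HQG] = -1/8, 2·[QBH] = 3/4
[HQG]:[QBH] = -1/8:3/4 = -1/6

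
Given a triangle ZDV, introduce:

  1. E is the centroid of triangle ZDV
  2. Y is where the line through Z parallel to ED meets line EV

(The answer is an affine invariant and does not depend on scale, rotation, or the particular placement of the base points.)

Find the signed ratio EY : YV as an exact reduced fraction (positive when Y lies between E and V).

EY:YV = -1/2

Work in coordinates with Z = (0, 0), D = (1, 0), V = (0, 1).
1. E is the centroid of triangle ZDV ⇒ E = (1/3, 1/3)
2. Y is where the line through Z parallel to ED meets line EV ⇒ Y = (2/3, -1/3)
Y = E + t·(V−E) with t = -1, so EY:YV = t:(1−t) = -1:2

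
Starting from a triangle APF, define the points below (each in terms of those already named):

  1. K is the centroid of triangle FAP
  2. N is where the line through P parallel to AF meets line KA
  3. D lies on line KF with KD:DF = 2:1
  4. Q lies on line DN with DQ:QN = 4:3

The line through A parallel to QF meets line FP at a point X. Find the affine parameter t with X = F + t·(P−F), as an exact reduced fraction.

Choose coordinates A = (0, 0), P = (1, 0), F = (0, 1).
1. K is the centroid of triangle FAP ⇒ K = (1/3, 1/3)
2. N is where the line through P parallel to AF meets line KA ⇒ N = (1, 1)
3. D lies on line KF with KD:DF = 2:1 ⇒ D = (1/9, 7/9)
4. Q lies on line DN with DQ:QN = 4:3 ⇒ Q = (13/21, 19/21)
through A parallel to QF: direction (-13/21, 2/21); meets FP at X = (13/11, -2/11)
X = F + t·(P−F) with t = 13/11

t = 13/11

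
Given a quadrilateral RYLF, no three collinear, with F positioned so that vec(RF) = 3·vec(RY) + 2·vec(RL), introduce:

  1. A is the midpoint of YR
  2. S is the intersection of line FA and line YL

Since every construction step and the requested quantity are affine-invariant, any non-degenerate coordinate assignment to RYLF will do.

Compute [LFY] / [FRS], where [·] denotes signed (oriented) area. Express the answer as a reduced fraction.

[LFY]:[FRS] = -9/2

Set R = (0, 0), Y = (1, 0), L = (0, 1), F = (3, 2); any affine frame gives the same invariant.
1. A is the midpoint of YR ⇒ A = (1/2, 0)
2. S is the intersection of line FA and line YL ⇒ S = (7/9, 2/9)
2·[LFY] = -4, 2·[FRS] = 8/9
[LFY]:[FRS] = -4:8/9 = -9/2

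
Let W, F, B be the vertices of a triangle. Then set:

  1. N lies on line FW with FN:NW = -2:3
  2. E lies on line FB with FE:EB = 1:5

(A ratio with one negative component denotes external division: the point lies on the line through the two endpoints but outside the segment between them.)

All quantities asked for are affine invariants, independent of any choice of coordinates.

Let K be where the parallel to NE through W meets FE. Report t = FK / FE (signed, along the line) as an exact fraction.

Choose coordinates W = (0, 0), F = (1, 0), B = (0, 1).
1. N lies on line FW with FN:NW = -2:3 ⇒ N = (3, 0)
2. E lies on line FB with FE:EB = 1:5 ⇒ E = (5/6, 1/6)
through W parallel to NE: direction (-13/6, 1/6); meets FE at K = (13/12, -1/12)
K = F + t·(E−F) with t = -1/2

t = -1/2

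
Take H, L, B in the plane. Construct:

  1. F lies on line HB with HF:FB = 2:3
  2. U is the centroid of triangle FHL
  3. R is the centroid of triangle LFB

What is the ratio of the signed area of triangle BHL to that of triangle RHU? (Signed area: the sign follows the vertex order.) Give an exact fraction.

[BHL]:[RHU] = 9

Assign H = (0, 0), L = (1, 0), B = (0, 1) — the answer is frame-independent, so this choice is without loss of generality.
1. F lies on line HB with HF:FB = 2:3 ⇒ F = (0, 2/5)
2. U is the centroid of triangle FHL ⇒ U = (1/3, 2/15)
3. R is the centroid of triangle LFB ⇒ R = (1/3, 7/15)
2·[BHL] = 1, 2·[RHU] = 1/9
[BHL]:[RHU] = 1:1/9 = 9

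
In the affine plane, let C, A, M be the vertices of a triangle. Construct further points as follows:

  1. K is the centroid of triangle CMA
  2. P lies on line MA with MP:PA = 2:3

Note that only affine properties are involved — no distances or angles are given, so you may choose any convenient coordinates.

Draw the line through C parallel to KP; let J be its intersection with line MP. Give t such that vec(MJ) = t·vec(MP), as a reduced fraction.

Work in coordinates with C = (0, 0), A = (1, 0), M = (0, 1).
1. K is the centroid of triangle CMA ⇒ K = (1/3, 1/3)
2. P lies on line MA with MP:PA = 2:3 ⇒ P = (2/5, 3/5)
through C parallel to KP: direction (1/15, 4/15); meets MP at J = (1/5, 4/5)
J = M + t·(P−M) with t = 1/2

t = 1/2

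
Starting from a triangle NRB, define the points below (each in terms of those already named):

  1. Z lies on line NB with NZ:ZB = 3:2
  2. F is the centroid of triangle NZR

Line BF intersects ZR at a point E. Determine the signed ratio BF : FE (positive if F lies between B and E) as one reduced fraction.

BF:FE = -3

Set N = (0, 0), R = (1, 0), B = (0, 1); any affine frame gives the same invariant.
1. Z lies on line NB with NZ:ZB = 3:2 ⇒ Z = (0, 3/5)
2. F is the centroid of triangle NZR ⇒ F = (1/3, 1/5)
line BF meets ZR at E = (2/9, 7/15)
F = B + t·(E−B) with t = 3/2, so BF:FE = 3/2:-1/2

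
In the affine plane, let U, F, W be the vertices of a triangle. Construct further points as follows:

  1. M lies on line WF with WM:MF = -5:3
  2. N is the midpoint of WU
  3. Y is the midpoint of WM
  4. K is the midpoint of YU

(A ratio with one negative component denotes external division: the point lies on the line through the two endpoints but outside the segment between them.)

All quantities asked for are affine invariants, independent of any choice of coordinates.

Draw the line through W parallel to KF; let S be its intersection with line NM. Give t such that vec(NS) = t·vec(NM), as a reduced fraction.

t = -3/17

Assign U = (0, 0), F = (1, 0), W = (0, 1) — the answer is frame-independent, so this choice is without loss of generality.
1. M lies on line WF with WM:MF = -5:3 ⇒ M = (5/2, -3/2)
2. N is the midpoint of WU ⇒ N = (0, 1/2)
3. Y is the midpoint of WM ⇒ Y = (5/4, -1/4)
4. K is the midpoint of YU ⇒ K = (5/8, -1/8)
through W parallel to KF: direction (3/8, 1/8); meets NM at S = (-15/34, 29/34)
S = N + t·(M−N) with t = -3/17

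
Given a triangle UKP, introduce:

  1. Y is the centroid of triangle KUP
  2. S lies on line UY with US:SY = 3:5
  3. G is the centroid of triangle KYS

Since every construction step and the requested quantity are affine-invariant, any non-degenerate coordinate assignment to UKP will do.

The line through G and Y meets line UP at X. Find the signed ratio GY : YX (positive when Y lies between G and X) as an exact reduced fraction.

Work in coordinates with U = (0, 0), K = (1, 0), P = (0, 1).
1. Y is the centroid of triangle KUP ⇒ Y = (1/3, 1/3)
2. S lies on line UY with US:SY = 3:5 ⇒ S = (1/8, 1/8)
3. G is the centroid of triangle KYS ⇒ G = (35/72, 11/72)
line GY meets UP at X = (0, 8/11)
Y = G + t·(X−G) with t = 11/35, so GY:YX = 11/35:24/35

GY:YX = 11/24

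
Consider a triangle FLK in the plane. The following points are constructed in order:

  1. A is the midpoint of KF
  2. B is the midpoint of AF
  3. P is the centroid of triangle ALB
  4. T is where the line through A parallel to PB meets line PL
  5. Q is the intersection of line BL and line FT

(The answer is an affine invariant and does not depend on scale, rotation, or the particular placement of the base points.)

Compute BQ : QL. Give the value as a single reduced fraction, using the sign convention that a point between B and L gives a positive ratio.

BQ:QL = -1/6

Assign F = (0, 0), L = (1, 0), K = (0, 1) — the answer is frame-independent, so this choice is without loss of generality.
1. A is the midpoint of KF ⇒ A = (0, 1/2)
2. B is the midpoint of AF ⇒ B = (0, 1/4)
3. P is the centroid of triangle ALB ⇒ P = (1/3, 1/4)
4. T is where the line through A parallel to PB meets line PL ⇒ T = (-1/3, 1/2)
5. Q is the intersection of line BL and line FT ⇒ Q = (-1/5, 3/10)
Q = B + t·(L−B) with t = -1/5, so BQ:QL = t:(1−t) = -1/5:6/5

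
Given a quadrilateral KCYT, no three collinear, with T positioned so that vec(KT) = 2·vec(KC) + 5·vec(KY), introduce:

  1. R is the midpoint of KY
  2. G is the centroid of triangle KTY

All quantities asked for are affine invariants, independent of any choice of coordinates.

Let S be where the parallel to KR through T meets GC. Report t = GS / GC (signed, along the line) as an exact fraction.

t = 4

Assign K = (0, 0), C = (1, 0), Y = (0, 1), T = (2, 5) — the answer is frame-independent, so this choice is without loss of generality.
1. R is the midpoint of KY ⇒ R = (0, 1/2)
2. G is the centroid of triangle KTY ⇒ G = (2/3, 2)
through T parallel to KR: direction (0, 1/2); meets GC at S = (2, -6)
S = G + t·(C−G) with t = 4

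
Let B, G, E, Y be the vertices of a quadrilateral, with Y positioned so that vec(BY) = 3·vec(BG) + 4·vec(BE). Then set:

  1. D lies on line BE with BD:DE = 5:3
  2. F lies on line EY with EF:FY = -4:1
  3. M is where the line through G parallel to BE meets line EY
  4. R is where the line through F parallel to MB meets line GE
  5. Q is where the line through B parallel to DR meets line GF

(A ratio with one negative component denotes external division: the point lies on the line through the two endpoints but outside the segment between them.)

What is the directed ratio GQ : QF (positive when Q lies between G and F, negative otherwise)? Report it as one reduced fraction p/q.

GQ:QF = -23/252

Choose coordinates B = (0, 0), G = (1, 0), E = (0, 1), Y = (3, 4).
1. D lies on line BE with BD:DE = 5:3 ⇒ D = (0, 5/8)
2. F lies on line EY with EF:FY = -4:1 ⇒ F = (4, 5)
3. M is where the line through G parallel to BE meets line EY ⇒ M = (1, 2)
4. R is where the line through F parallel to MB meets line GE ⇒ R = (4/3, -1/3)
5. Q is where the line through B parallel to DR meets line GF ⇒ Q = (160/229, -115/229)
Q = G + t·(F−G) with t = -23/229, so GQ:QF = t:(1−t) = -23/229:252/229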